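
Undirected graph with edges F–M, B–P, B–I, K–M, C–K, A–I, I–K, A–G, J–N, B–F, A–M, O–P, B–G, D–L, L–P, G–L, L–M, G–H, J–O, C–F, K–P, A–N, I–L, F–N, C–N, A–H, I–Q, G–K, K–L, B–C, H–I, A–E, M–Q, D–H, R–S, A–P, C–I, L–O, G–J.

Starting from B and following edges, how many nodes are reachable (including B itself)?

17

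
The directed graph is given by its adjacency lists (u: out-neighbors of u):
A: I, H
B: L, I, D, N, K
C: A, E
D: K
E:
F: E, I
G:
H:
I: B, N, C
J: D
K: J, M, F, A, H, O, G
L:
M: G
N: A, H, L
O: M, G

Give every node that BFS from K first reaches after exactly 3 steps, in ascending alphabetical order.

B, C, N

Level 0: K
Level 1: A, F, G, H, J, M, O
Level 2: D, E, I
Level 3: B, C, N
Level 4: L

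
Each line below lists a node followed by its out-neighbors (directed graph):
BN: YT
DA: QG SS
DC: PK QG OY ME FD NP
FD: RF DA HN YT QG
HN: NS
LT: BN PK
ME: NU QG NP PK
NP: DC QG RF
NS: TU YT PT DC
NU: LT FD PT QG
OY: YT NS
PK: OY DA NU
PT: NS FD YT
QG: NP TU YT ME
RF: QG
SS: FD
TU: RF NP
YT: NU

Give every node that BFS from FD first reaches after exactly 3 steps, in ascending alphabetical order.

DC, LT, PK, PT

Level 0: FD
Level 1: DA, HN, QG, RF, YT
Level 2: ME, NP, NS, NU, SS, TU
Level 3: DC, LT, PK, PT
Level 4: BN, OY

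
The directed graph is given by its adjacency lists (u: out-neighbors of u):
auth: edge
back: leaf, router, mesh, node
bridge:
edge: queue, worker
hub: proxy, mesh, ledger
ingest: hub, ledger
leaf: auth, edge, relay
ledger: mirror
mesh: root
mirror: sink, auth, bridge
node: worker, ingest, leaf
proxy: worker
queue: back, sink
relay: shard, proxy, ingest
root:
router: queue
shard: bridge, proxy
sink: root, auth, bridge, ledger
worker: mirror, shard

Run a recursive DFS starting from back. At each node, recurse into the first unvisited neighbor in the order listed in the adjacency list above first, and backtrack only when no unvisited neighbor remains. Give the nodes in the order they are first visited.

Visit back
back → leaf
leaf → auth
auth → edge
edge → queue
queue → sink
sink → root
sink → bridge
sink → ledger
ledger → mirror
edge → worker
worker → shard
shard → proxy
leaf → relay
relay → ingest
ingest → hub
hub → mesh
back → router
back → node

back, leaf, auth, edge, queue, sink, root, bridge, ledger, mirror, worker, shard, proxy, relay, ingest, hub, mesh, router, node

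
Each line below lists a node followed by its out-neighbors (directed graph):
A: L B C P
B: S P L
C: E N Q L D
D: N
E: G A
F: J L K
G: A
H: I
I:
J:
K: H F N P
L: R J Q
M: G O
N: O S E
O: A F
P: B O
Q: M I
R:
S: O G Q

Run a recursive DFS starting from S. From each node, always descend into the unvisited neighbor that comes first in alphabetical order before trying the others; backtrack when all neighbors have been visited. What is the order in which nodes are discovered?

Visit S
S → G
G → A
A → B
B → L
L → J
L → Q
Q → I
Q → M
M → O
O → F
F → K
K → H
K → N
N → E
K → P
L → R
A → C
C → D

S -> G -> A -> B -> L -> J -> Q -> I -> M -> O -> F -> K -> H -> N -> E -> P -> R -> C -> D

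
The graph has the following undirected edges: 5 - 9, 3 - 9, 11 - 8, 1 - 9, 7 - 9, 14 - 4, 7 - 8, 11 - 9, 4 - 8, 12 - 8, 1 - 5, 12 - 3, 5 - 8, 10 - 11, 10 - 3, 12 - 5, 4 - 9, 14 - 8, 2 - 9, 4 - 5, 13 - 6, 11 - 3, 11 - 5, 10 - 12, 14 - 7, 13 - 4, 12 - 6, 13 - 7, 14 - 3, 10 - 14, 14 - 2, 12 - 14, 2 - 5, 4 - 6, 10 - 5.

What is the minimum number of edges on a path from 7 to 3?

Level 0: 7
Level 1: 8, 9, 13, 14
Level 2: 1, 2, 3, 4, 5, 6, 10, 11, 12
3 first appears at level 2.

2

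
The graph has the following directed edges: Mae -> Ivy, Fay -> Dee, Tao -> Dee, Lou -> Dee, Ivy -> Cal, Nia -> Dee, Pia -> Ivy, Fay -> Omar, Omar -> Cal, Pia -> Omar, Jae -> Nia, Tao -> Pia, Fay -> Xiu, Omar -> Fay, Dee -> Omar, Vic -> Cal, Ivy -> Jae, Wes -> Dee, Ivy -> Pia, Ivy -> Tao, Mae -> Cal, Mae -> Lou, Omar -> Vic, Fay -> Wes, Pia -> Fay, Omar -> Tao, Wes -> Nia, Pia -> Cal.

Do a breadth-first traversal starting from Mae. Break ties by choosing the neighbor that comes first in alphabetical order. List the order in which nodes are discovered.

Mae, Cal, Ivy, Lou, Jae, Pia, Tao, Dee, Nia, Fay, Omar, Wes, Xiu, Vic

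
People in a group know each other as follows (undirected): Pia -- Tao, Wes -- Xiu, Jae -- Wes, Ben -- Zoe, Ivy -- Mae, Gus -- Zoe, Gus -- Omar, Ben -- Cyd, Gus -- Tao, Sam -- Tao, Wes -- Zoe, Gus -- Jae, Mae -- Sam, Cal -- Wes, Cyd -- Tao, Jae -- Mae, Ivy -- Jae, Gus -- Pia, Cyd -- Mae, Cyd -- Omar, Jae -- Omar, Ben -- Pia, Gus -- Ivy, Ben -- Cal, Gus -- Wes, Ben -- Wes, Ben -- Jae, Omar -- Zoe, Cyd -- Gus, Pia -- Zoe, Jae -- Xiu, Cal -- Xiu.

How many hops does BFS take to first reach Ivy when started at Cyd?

2

Level 0: Cyd
Level 1: Ben, Gus, Mae, Omar, Tao
Level 2: Cal, Ivy, Jae, Pia, Sam, Wes, Zoe
Level 3: Xiu
Ivy first appears at level 2.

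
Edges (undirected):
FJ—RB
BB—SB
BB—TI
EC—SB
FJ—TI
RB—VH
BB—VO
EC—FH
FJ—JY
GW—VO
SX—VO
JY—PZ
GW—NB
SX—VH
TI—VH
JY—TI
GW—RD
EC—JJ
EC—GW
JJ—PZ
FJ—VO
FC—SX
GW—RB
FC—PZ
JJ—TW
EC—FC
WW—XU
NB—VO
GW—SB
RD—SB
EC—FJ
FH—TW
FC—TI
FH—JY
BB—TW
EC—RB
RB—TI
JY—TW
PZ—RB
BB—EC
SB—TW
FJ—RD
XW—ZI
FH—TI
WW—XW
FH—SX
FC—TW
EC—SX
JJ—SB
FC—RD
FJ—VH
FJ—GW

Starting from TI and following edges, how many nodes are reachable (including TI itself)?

18

BFS from TI visits: TI, VH, RB, JY, FJ, FH, FC, BB, SX, PZ, GW, EC, TW, VO, RD, SB, JJ, NB
Reachable nodes: 18 of 22 total.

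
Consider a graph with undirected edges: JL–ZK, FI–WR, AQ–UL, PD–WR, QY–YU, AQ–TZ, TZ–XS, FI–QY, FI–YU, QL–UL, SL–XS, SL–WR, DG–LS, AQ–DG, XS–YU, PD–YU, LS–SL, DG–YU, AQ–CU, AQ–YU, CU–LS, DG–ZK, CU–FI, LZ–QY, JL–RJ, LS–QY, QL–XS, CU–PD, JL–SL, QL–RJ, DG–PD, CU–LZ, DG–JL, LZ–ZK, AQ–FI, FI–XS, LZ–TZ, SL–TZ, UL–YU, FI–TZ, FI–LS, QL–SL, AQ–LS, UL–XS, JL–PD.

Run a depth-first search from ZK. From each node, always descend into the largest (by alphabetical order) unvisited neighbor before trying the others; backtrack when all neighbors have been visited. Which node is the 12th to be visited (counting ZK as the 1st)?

Visit ZK
ZK → LZ
LZ → TZ
TZ → XS
XS → YU
YU → UL
UL → QL
QL → SL
SL → WR
WR → PD
PD → JL
JL → RJ
JL → DG
DG → LS
LS → QY
QY → FI
FI → CU
CU → AQ

Visit order: ZK, LZ, TZ, XS, YU, UL, QL, SL, WR, PD, JL, RJ, DG, LS, QY, FI, CU, AQ

RJ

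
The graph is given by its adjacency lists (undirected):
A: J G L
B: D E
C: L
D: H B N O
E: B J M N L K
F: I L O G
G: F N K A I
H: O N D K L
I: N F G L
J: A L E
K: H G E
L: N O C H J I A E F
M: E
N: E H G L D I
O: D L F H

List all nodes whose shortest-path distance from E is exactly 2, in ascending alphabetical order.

Level 0: E
Level 1: B, J, K, L, M, N
Level 2: A, C, D, F, G, H, I, O

A, C, D, F, G, H, I, O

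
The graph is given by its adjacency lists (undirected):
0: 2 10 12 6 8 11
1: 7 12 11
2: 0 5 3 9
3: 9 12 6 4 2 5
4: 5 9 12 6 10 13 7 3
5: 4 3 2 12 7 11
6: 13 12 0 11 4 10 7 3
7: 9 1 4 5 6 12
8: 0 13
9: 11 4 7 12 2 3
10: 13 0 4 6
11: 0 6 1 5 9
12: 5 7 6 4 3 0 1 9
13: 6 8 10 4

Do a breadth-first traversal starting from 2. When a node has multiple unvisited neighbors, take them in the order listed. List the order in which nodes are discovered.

Visit 2; enqueue 0, 5, 3, 9 → queue [0, 5, 3, 9]
Visit 0; enqueue 10, 12, 6, 8, 11 → queue [5, 3, 9, 10, 12, 6, 8, 11]
Visit 5; enqueue 4, 7 → queue [3, 9, 10, 12, 6, 8, 11, 4, 7]
Visit 3 → queue [9, 10, 12, 6, 8, 11, 4, 7]
Visit 9 → queue [10, 12, 6, 8, 11, 4, 7]
Visit 10; enqueue 13 → queue [12, 6, 8, 11, 4, 7, 13]
Visit 12; enqueue 1 → queue [6, 8, 11, 4, 7, 13, 1]
Visit 6 → queue [8, 11, 4, 7, 13, 1]
Visit 8 → queue [11, 4, 7, 13, 1]
Visit 11 → queue [4, 7, 13, 1]
Visit 4 → queue [7, 13, 1]
Visit 7 → queue [13, 1]
Visit 13 → queue [1]
Visit 1 → queue []

2 → 0 → 5 → 3 → 9 → 10 → 12 → 6 → 8 → 11 → 4 → 7 → 13 → 1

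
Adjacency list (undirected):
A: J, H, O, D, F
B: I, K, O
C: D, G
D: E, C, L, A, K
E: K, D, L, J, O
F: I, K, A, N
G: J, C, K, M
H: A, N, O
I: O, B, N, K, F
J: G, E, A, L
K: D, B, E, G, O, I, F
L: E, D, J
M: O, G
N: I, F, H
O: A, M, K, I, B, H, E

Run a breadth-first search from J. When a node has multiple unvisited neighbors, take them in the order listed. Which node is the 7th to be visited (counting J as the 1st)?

Visit J; enqueue G, E, A, L → queue [G, E, A, L]
Visit G; enqueue C, K, M → queue [E, A, L, C, K, M]
Visit E; enqueue D, O → queue [A, L, C, K, M, D, O]
Visit A; enqueue H, F → queue [L, C, K, M, D, O, H, F]
Visit L → queue [C, K, M, D, O, H, F]
Visit C → queue [K, M, D, O, H, F]
Visit K; enqueue B, I → queue [M, D, O, H, F, B, I]
Visit M → queue [D, O, H, F, B, I]
Visit D → queue [O, H, F, B, I]
Visit O → queue [H, F, B, I]
Visit H; enqueue N → queue [F, B, I, N]
Visit F → queue [B, I, N]
Visit B → queue [I, N]
Visit I → queue [N]
Visit N → queue []

Visit order: J, G, E, A, L, C, K, M, D, O, H, F, B, I, N

K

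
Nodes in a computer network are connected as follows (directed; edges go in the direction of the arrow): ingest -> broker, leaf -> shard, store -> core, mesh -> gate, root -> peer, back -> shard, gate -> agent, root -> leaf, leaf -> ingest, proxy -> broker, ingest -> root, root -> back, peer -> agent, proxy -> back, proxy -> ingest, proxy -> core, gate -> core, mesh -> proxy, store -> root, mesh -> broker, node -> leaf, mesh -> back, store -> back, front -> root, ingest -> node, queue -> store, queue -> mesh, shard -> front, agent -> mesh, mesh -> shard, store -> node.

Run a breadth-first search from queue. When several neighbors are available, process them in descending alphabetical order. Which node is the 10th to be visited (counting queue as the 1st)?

Visit queue; enqueue store, mesh → queue [store, mesh]
Visit store; enqueue root, node, core, back → queue [mesh, root, node, core, back]
Visit mesh; enqueue shard, proxy, gate, broker → queue [root, node, core, back, shard, proxy, gate, broker]
Visit root; enqueue peer, leaf → queue [node, core, back, shard, proxy, gate, broker, peer, leaf]
Visit node → queue [core, back, shard, proxy, gate, broker, peer, leaf]
Visit core → queue [back, shard, proxy, gate, broker, peer, leaf]
Visit back → queue [shard, proxy, gate, broker, peer, leaf]
Visit shard; enqueue front → queue [proxy, gate, broker, peer, leaf, front]
Visit proxy; enqueue ingest → queue [gate, broker, peer, leaf, front, ingest]
Visit gate; enqueue agent → queue [broker, peer, leaf, front, ingest, agent]
Visit broker → queue [peer, leaf, front, ingest, agent]
Visit peer → queue [leaf, front, ingest, agent]
Visit leaf → queue [front, ingest, agent]
Visit front → queue [ingest, agent]
Visit ingest → queue [agent]
Visit agent → queue []

Visit order: queue, store, mesh, root, node, core, back, shard, proxy, gate, broker, peer, leaf, front, ingest, agent

gate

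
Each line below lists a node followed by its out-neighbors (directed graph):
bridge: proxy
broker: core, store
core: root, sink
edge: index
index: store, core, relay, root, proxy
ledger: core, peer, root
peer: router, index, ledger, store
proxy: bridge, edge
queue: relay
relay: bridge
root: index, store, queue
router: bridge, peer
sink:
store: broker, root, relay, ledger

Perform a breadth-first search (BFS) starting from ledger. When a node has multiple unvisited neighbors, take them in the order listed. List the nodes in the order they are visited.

Visit ledger; enqueue core, peer, root → queue [core, peer, root]
Visit core; enqueue sink → queue [peer, root, sink]
Visit peer; enqueue router, index, store → queue [root, sink, router, index, store]
Visit root; enqueue queue → queue [sink, router, index, store, queue]
Visit sink → queue [router, index, store, queue]
Visit router; enqueue bridge → queue [index, store, queue, bridge]
Visit index; enqueue relay, proxy → queue [store, queue, bridge, relay, proxy]
Visit store; enqueue broker → queue [queue, bridge, relay, proxy, broker]
Visit queue → queue [bridge, relay, proxy, broker]
Visit bridge → queue [relay, proxy, broker]
Visit relay → queue [proxy, broker]
Visit proxy; enqueue edge → queue [broker, edge]
Visit broker → queue [edge]
Visit edge → queue []

ledger, core, peer, root, sink, router, index, store, queue, bridge, relay, proxy, broker, edge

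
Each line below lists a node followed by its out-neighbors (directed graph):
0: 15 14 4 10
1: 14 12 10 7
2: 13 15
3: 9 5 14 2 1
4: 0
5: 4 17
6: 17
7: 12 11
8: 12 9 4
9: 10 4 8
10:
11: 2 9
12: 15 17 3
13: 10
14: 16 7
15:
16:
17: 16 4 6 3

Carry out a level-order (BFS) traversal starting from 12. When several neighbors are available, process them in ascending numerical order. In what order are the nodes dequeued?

12, 3, 15, 17, 1, 2, 5, 9, 14, 4, 6, 16, 7, 10, 13, 8, 0, 11

Visit 12; enqueue 3, 15, 17 → queue [3, 15, 17]
Visit 3; enqueue 1, 2, 5, 9, 14 → queue [15, 17, 1, 2, 5, 9, 14]
Visit 15 → queue [17, 1, 2, 5, 9, 14]
Visit 17; enqueue 4, 6, 16 → queue [1, 2, 5, 9, 14, 4, 6, 16]
Visit 1; enqueue 7, 10 → queue [2, 5, 9, 14, 4, 6, 16, 7, 10]
Visit 2; enqueue 13 → queue [5, 9, 14, 4, 6, 16, 7, 10, 13]
Visit 5 → queue [9, 14, 4, 6, 16, 7, 10, 13]
Visit 9; enqueue 8 → queue [14, 4, 6, 16, 7, 10, 13, 8]
Visit 14 → queue [4, 6, 16, 7, 10, 13, 8]
Visit 4; enqueue 0 → queue [6, 16, 7, 10, 13, 8, 0]
Visit 6 → queue [16, 7, 10, 13, 8, 0]
Visit 16 → queue [7, 10, 13, 8, 0]
Visit 7; enqueue 11 → queue [10, 13, 8, 0, 11]
Visit 10 → queue [13, 8, 0, 11]
Visit 13 → queue [8, 0, 11]
Visit 8 → queue [0, 11]
Visit 0 → queue [11]
Visit 11 → queue []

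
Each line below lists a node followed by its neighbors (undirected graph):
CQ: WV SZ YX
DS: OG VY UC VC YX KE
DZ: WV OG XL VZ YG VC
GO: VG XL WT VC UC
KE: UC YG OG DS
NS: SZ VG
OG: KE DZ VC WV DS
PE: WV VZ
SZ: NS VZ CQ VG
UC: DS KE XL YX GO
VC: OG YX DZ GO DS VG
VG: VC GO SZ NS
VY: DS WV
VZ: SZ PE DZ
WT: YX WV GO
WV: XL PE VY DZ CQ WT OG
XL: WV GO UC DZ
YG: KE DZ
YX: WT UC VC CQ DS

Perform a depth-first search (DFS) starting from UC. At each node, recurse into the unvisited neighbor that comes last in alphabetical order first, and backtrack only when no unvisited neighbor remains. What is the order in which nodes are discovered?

Visit UC
UC → YX
YX → WT
WT → WV
WV → XL
XL → GO
GO → VG
VG → VC
VC → OG
OG → KE
KE → YG
YG → DZ
DZ → VZ
VZ → SZ
SZ → NS
SZ → CQ
VZ → PE
KE → DS
DS → VY

UC → YX → WT → WV → XL → GO → VG → VC → OG → KE → YG → DZ → VZ → SZ → NS → CQ → PE → DS → VY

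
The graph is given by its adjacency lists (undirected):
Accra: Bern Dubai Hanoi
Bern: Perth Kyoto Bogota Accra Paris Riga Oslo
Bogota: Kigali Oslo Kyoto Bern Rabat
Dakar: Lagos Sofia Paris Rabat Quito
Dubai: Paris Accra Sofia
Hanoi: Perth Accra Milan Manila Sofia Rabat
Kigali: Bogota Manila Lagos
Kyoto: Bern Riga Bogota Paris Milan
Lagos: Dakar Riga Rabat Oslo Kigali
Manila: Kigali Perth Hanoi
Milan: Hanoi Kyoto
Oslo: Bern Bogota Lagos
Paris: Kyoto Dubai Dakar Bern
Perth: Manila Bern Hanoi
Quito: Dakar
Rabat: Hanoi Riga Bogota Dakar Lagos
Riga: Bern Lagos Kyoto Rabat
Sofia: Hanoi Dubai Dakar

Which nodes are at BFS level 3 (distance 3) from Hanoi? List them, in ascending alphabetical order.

Oslo, Paris, Quito

Level 0: Hanoi
Level 1: Accra, Manila, Milan, Perth, Rabat, Sofia
Level 2: Bern, Bogota, Dakar, Dubai, Kigali, Kyoto, Lagos, Riga
Level 3: Oslo, Paris, Quito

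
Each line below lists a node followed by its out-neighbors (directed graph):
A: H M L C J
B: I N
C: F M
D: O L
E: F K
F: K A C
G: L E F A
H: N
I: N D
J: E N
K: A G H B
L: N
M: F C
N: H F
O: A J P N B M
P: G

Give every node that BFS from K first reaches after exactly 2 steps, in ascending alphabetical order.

Level 0: K
Level 1: A, B, G, H
Level 2: C, E, F, I, J, L, M, N
Level 3: D
Level 4: O
Level 5: P

C, E, F, I, J, L, M, N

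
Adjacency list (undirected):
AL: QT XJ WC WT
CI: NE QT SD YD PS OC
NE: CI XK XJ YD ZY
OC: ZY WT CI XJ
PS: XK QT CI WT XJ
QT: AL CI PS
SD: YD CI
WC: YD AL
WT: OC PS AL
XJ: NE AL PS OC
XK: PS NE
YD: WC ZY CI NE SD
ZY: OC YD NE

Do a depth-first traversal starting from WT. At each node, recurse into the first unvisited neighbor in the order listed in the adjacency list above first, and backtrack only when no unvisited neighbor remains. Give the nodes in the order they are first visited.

WT -> OC -> ZY -> YD -> WC -> AL -> QT -> CI -> NE -> XK -> PS -> XJ -> SD

Visit WT
WT → OC
OC → ZY
ZY → YD
YD → WC
WC → AL
AL → QT
QT → CI
CI → NE
NE → XK
XK → PS
PS → XJ
CI → SD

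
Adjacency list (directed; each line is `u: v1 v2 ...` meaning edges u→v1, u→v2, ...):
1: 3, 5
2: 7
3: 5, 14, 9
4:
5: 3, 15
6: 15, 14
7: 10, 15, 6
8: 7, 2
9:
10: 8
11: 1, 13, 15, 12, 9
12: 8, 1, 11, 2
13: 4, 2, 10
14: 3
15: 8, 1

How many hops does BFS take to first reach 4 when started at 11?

2

Level 0: 11
Level 1: 1, 9, 12, 13, 15
Level 2: 2, 3, 4, 5, 8, 10
Level 3: 7, 14
Level 4: 6
4 first appears at level 2.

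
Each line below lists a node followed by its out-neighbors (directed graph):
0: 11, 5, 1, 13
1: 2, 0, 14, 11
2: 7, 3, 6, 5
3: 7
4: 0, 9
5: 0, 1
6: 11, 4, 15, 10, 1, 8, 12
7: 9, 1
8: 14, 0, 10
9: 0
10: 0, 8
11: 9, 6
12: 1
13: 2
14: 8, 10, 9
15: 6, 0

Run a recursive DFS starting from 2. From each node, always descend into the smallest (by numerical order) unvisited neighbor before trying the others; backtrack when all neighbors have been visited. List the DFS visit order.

Visit 2
2 → 3
3 → 7
7 → 1
1 → 0
0 → 5
0 → 11
11 → 6
6 → 4
4 → 9
6 → 8
8 → 10
8 → 14
6 → 12
6 → 15
0 → 13

2, 3, 7, 1, 0, 5, 11, 6, 4, 9, 8, 10, 14, 12, 15, 13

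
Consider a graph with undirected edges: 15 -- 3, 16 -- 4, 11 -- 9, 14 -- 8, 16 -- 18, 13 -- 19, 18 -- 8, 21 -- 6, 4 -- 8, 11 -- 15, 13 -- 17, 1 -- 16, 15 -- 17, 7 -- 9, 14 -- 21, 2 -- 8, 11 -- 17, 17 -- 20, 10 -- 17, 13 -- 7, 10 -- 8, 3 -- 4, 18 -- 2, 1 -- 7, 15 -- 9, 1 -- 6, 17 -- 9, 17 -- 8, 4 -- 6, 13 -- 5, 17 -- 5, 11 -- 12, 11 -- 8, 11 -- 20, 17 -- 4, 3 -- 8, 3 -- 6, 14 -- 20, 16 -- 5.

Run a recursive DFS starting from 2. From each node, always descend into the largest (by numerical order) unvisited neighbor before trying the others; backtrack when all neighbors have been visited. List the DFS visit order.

Visit 2
2 → 18
18 → 16
16 → 5
5 → 17
17 → 20
20 → 14
14 → 21
21 → 6
6 → 4
4 → 8
8 → 11
11 → 15
15 → 9
9 → 7
7 → 13
13 → 19
7 → 1
15 → 3
11 → 12
8 → 10

2, 18, 16, 5, 17, 20, 14, 21, 6, 4, 8, 11, 15, 9, 7, 13, 19, 1, 3, 12, 10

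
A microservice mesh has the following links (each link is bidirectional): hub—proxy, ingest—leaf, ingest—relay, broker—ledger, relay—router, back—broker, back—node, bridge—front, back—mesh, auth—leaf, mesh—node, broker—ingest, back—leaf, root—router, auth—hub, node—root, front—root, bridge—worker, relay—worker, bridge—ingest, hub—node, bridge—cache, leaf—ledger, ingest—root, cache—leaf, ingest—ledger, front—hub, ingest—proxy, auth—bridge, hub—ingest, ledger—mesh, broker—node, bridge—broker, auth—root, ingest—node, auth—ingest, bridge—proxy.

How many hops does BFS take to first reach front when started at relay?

Level 0: relay
Level 1: ingest, router, worker
Level 2: auth, bridge, broker, hub, leaf, ledger, node, proxy, root
Level 3: back, cache, front, mesh
front first appears at level 3.

3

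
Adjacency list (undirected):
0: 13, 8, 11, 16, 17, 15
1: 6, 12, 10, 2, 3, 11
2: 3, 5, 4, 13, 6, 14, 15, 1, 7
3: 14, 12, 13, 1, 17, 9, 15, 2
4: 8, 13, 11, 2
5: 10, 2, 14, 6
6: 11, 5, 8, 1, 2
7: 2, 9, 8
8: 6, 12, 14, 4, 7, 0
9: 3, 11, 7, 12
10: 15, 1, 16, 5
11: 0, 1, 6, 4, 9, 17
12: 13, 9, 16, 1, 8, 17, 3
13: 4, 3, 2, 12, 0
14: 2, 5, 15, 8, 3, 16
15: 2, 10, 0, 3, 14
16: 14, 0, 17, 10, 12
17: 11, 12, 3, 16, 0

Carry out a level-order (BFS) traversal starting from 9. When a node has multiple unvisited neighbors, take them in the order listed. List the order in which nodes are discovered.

9, 3, 11, 7, 12, 14, 13, 1, 17, 15, 2, 0, 6, 4, 8, 16, 5, 10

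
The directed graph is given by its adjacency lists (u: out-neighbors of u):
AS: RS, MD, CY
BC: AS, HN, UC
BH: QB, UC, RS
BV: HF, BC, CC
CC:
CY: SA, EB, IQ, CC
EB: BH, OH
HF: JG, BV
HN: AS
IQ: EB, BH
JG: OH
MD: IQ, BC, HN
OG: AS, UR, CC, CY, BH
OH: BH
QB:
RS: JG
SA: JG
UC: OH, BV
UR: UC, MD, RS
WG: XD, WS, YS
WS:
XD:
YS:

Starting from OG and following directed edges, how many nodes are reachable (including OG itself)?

BFS from OG visits: OG, AS, UR, CC, CY, BH, RS, MD, UC, SA, EB, IQ, QB, JG, BC, HN, OH, BV, HF
Reachable nodes: 19 of 23 total.

19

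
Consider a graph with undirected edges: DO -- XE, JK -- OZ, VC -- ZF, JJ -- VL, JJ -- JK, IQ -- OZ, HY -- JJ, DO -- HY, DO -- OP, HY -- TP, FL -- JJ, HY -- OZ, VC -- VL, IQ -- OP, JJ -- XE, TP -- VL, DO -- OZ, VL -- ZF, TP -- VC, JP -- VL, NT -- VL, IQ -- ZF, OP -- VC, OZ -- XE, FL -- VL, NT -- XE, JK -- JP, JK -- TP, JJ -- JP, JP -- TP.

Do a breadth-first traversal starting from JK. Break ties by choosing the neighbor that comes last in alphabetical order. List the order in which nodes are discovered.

Visit JK; enqueue TP, OZ, JP, JJ → queue [TP, OZ, JP, JJ]
Visit TP; enqueue VL, VC, HY → queue [OZ, JP, JJ, VL, VC, HY]
Visit OZ; enqueue XE, IQ, DO → queue [JP, JJ, VL, VC, HY, XE, IQ, DO]
Visit JP → queue [JJ, VL, VC, HY, XE, IQ, DO]
Visit JJ; enqueue FL → queue [VL, VC, HY, XE, IQ, DO, FL]
Visit VL; enqueue ZF, NT → queue [VC, HY, XE, IQ, DO, FL, ZF, NT]
Visit VC; enqueue OP → queue [HY, XE, IQ, DO, FL, ZF, NT, OP]
Visit HY → queue [XE, IQ, DO, FL, ZF, NT, OP]
Visit XE → queue [IQ, DO, FL, ZF, NT, OP]
Visit IQ → queue [DO, FL, ZF, NT, OP]
Visit DO → queue [FL, ZF, NT, OP]
Visit FL → queue [ZF, NT, OP]
Visit ZF → queue [NT, OP]
Visit NT → queue [OP]
Visit OP → queue []

JK, TP, OZ, JP, JJ, VL, VC, HY, XE, IQ, DO, FL, ZF, NT, OP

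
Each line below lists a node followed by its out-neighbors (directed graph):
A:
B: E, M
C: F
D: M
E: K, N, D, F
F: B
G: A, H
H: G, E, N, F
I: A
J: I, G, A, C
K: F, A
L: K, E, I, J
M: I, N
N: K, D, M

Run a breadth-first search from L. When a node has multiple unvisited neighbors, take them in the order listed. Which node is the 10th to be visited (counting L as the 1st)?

G

Visit L; enqueue K, E, I, J → queue [K, E, I, J]
Visit K; enqueue F, A → queue [E, I, J, F, A]
Visit E; enqueue N, D → queue [I, J, F, A, N, D]
Visit I → queue [J, F, A, N, D]
Visit J; enqueue G, C → queue [F, A, N, D, G, C]
Visit F; enqueue B → queue [A, N, D, G, C, B]
Visit A → queue [N, D, G, C, B]
Visit N; enqueue M → queue [D, G, C, B, M]
Visit D → queue [G, C, B, M]
Visit G; enqueue H → queue [C, B, M, H]
Visit C → queue [B, M, H]
Visit B → queue [M, H]
Visit M → queue [H]
Visit H → queue []

Visit order: L, K, E, I, J, F, A, N, D, G, C, B, M, H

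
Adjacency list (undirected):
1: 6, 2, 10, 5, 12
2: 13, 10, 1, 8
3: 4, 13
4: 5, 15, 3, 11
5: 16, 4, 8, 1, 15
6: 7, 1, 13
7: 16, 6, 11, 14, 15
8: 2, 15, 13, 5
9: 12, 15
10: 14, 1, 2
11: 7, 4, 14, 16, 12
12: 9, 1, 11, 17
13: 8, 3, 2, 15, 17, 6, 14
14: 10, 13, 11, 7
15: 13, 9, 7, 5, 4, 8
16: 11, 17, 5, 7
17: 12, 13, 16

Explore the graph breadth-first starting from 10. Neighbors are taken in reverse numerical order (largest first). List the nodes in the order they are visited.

10 -> 14 -> 2 -> 1 -> 13 -> 11 -> 7 -> 8 -> 12 -> 6 -> 5 -> 17 -> 15 -> 3 -> 16 -> 4 -> 9

Visit 10; enqueue 14, 2, 1 → queue [14, 2, 1]
Visit 14; enqueue 13, 11, 7 → queue [2, 1, 13, 11, 7]
Visit 2; enqueue 8 → queue [1, 13, 11, 7, 8]
Visit 1; enqueue 12, 6, 5 → queue [13, 11, 7, 8, 12, 6, 5]
Visit 13; enqueue 17, 15, 3 → queue [11, 7, 8, 12, 6, 5, 17, 15, 3]
Visit 11; enqueue 16, 4 → queue [7, 8, 12, 6, 5, 17, 15, 3, 16, 4]
Visit 7 → queue [8, 12, 6, 5, 17, 15, 3, 16, 4]
Visit 8 → queue [12, 6, 5, 17, 15, 3, 16, 4]
Visit 12; enqueue 9 → queue [6, 5, 17, 15, 3, 16, 4, 9]
Visit 6 → queue [5, 17, 15, 3, 16, 4, 9]
Visit 5 → queue [17, 15, 3, 16, 4, 9]
Visit 17 → queue [15, 3, 16, 4, 9]
Visit 15 → queue [3, 16, 4, 9]
Visit 3 → queue [16, 4, 9]
Visit 16 → queue [4, 9]
Visit 4 → queue [9]
Visit 9 → queue []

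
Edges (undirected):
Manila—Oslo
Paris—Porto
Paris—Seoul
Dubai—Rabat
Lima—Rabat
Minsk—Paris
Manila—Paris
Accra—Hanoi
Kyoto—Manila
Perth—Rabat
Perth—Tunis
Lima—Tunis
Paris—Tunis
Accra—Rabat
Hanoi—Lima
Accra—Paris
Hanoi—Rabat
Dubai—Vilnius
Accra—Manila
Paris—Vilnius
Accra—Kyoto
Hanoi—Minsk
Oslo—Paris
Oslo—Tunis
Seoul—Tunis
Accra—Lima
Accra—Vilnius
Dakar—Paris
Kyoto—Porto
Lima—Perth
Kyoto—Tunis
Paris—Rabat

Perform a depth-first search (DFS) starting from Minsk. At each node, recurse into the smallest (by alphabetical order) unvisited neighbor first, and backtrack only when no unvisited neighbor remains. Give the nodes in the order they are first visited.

Minsk Hanoi Accra Kyoto Manila Oslo Paris Dakar Porto Rabat Dubai Vilnius Lima Perth Tunis Seoul

Visit Minsk
Minsk → Hanoi
Hanoi → Accra
Accra → Kyoto
Kyoto → Manila
Manila → Oslo
Oslo → Paris
Paris → Dakar
Paris → Porto
Paris → Rabat
Rabat → Dubai
Dubai → Vilnius
Rabat → Lima
Lima → Perth
Perth → Tunis
Tunis → Seoul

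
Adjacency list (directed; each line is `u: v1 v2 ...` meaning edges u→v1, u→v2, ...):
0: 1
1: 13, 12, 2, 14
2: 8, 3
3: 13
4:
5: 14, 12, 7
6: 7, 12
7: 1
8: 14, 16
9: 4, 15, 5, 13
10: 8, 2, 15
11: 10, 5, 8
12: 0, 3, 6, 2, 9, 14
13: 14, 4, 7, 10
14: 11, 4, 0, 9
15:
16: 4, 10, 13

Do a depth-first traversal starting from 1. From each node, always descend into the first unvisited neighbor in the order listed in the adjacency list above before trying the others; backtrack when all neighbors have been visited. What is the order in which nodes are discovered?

Visit 1
1 → 13
13 → 14
14 → 11
11 → 10
10 → 8
8 → 16
16 → 4
10 → 2
2 → 3
10 → 15
11 → 5
5 → 12
12 → 0
12 → 6
6 → 7
12 → 9

1 -> 13 -> 14 -> 11 -> 10 -> 8 -> 16 -> 4 -> 2 -> 3 -> 15 -> 5 -> 12 -> 0 -> 6 -> 7 -> 9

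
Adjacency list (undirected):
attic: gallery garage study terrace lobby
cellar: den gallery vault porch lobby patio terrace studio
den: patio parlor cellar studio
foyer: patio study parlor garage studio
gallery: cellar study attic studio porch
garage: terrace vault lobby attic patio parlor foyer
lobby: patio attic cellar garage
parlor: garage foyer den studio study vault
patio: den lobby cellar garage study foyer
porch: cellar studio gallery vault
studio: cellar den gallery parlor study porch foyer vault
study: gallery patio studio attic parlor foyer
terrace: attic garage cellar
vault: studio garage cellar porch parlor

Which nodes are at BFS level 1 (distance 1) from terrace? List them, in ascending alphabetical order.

attic, cellar, garage

Level 0: terrace
Level 1: attic, cellar, garage
Level 2: den, foyer, gallery, lobby, parlor, patio, porch, studio, study, vault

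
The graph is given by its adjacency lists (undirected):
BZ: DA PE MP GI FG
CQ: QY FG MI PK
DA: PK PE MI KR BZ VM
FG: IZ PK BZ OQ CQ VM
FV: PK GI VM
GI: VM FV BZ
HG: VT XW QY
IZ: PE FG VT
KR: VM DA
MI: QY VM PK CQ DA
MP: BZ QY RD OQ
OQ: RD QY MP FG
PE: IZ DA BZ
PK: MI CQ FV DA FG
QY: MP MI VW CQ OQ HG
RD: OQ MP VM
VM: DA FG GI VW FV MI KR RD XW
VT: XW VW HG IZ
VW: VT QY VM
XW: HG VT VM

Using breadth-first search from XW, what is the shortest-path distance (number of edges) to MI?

2

Level 0: XW
Level 1: HG, VM, VT
Level 2: DA, FG, FV, GI, IZ, KR, MI, QY, RD, VW
Level 3: BZ, CQ, MP, OQ, PE, PK
MI first appears at level 2.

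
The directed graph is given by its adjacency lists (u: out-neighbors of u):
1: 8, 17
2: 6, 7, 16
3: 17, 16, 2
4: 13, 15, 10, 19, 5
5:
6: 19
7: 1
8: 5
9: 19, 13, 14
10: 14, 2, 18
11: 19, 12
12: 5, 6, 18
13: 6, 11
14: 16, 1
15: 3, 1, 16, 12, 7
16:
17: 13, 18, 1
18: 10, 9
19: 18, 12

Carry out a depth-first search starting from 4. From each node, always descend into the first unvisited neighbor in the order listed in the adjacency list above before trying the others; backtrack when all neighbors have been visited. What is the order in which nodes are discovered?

4, 13, 6, 19, 18, 10, 14, 16, 1, 8, 5, 17, 2, 7, 9, 12, 11, 15, 3

Visit 4
4 → 13
13 → 6
6 → 19
19 → 18
18 → 10
10 → 14
14 → 16
14 → 1
1 → 8
8 → 5
1 → 17
10 → 2
2 → 7
18 → 9
19 → 12
13 → 11
4 → 15
15 → 3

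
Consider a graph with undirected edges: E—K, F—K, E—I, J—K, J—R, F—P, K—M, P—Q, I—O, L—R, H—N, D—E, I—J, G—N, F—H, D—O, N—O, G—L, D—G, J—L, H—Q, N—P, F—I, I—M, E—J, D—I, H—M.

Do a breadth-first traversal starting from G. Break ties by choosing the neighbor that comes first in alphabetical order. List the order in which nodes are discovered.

G → D → L → N → E → I → O → J → R → H → P → K → F → M → Q

Visit G; enqueue D, L, N → queue [D, L, N]
Visit D; enqueue E, I, O → queue [L, N, E, I, O]
Visit L; enqueue J, R → queue [N, E, I, O, J, R]
Visit N; enqueue H, P → queue [E, I, O, J, R, H, P]
Visit E; enqueue K → queue [I, O, J, R, H, P, K]
Visit I; enqueue F, M → queue [O, J, R, H, P, K, F, M]
Visit O → queue [J, R, H, P, K, F, M]
Visit J → queue [R, H, P, K, F, M]
Visit R → queue [H, P, K, F, M]
Visit H; enqueue Q → queue [P, K, F, M, Q]
Visit P → queue [K, F, M, Q]
Visit K → queue [F, M, Q]
Visit F → queue [M, Q]
Visit M → queue [Q]
Visit Q → queue []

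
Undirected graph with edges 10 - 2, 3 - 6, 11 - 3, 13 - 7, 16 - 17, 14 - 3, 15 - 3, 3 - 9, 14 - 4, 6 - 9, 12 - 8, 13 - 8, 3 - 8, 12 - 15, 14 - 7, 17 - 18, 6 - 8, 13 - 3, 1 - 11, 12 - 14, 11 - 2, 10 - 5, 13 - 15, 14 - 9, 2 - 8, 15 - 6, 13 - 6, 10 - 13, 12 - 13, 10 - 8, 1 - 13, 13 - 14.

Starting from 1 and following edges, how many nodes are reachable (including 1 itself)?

BFS from 1 visits: 1, 11, 13, 2, 3, 6, 7, 8, 10, 12, 14, 15, 9, 5, 4
Reachable nodes: 15 of 18 total.

15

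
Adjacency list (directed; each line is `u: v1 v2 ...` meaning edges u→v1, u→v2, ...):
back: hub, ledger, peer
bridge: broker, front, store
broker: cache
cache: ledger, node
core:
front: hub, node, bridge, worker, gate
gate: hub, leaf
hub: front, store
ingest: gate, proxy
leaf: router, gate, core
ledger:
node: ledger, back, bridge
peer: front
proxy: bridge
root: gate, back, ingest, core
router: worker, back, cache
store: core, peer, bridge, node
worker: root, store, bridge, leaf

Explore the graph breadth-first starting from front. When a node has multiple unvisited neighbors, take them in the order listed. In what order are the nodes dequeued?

front → hub → node → bridge → worker → gate → store → ledger → back → broker → root → leaf → core → peer → cache → ingest → router → proxy

Visit front; enqueue hub, node, bridge, worker, gate → queue [hub, node, bridge, worker, gate]
Visit hub; enqueue store → queue [node, bridge, worker, gate, store]
Visit node; enqueue ledger, back → queue [bridge, worker, gate, store, ledger, back]
Visit bridge; enqueue broker → queue [worker, gate, store, ledger, back, broker]
Visit worker; enqueue root, leaf → queue [gate, store, ledger, back, broker, root, leaf]
Visit gate → queue [store, ledger, back, broker, root, leaf]
Visit store; enqueue core, peer → queue [ledger, back, broker, root, leaf, core, peer]
Visit ledger → queue [back, broker, root, leaf, core, peer]
Visit back → queue [broker, root, leaf, core, peer]
Visit broker; enqueue cache → queue [root, leaf, core, peer, cache]
Visit root; enqueue ingest → queue [leaf, core, peer, cache, ingest]
Visit leaf; enqueue router → queue [core, peer, cache, ingest, router]
Visit core → queue [peer, cache, ingest, router]
Visit peer → queue [cache, ingest, router]
Visit cache → queue [ingest, router]
Visit ingest; enqueue proxy → queue [router, proxy]
Visit router → queue [proxy]
Visit proxy → queue []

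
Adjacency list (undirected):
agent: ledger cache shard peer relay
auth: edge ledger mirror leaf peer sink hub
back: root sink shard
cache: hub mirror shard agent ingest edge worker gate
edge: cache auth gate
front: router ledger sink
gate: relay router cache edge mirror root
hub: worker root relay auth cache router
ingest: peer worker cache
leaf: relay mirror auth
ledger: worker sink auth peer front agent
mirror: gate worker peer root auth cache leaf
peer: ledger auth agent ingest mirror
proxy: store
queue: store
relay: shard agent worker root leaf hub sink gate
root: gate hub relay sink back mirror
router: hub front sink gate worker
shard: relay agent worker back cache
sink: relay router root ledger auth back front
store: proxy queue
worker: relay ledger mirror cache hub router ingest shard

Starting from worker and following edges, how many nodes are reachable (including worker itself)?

BFS from worker visits: worker, shard, router, relay, mirror, ledger, ingest, hub, cache, back, agent, sink, gate, front, root, leaf, peer, auth, edge
Reachable nodes: 19 of 22 total.

19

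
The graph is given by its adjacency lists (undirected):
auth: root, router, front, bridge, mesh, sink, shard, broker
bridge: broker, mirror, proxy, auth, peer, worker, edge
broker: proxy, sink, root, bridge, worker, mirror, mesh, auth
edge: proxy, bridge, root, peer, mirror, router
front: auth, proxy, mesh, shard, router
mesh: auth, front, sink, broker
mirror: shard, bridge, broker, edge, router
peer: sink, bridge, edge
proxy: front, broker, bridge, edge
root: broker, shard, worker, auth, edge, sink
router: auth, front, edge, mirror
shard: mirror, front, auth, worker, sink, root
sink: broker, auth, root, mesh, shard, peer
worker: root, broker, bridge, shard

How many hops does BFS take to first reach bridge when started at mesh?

Level 0: mesh
Level 1: auth, broker, front, sink
Level 2: bridge, mirror, peer, proxy, root, router, shard, worker
Level 3: edge
bridge first appears at level 2.

2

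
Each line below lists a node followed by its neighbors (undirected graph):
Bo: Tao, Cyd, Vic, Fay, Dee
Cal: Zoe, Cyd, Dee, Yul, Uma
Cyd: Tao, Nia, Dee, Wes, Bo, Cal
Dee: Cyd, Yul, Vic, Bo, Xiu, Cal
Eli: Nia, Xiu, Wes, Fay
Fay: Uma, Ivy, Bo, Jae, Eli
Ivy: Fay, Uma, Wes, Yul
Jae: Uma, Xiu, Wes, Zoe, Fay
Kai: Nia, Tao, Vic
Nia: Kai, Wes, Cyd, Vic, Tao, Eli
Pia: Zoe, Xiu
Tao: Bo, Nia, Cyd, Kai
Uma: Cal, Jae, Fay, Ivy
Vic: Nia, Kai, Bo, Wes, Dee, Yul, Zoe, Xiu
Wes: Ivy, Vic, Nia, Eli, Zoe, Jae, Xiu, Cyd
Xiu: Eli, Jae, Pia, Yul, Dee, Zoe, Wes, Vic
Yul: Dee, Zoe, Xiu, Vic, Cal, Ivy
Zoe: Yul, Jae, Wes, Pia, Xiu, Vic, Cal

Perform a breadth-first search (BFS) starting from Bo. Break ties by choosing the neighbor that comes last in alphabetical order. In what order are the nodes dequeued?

Visit Bo; enqueue Vic, Tao, Fay, Dee, Cyd → queue [Vic, Tao, Fay, Dee, Cyd]
Visit Vic; enqueue Zoe, Yul, Xiu, Wes, Nia, Kai → queue [Tao, Fay, Dee, Cyd, Zoe, Yul, Xiu, Wes, Nia, Kai]
Visit Tao → queue [Fay, Dee, Cyd, Zoe, Yul, Xiu, Wes, Nia, Kai]
Visit Fay; enqueue Uma, Jae, Ivy, Eli → queue [Dee, Cyd, Zoe, Yul, Xiu, Wes, Nia, Kai, Uma, Jae, Ivy, Eli]
Visit Dee; enqueue Cal → queue [Cyd, Zoe, Yul, Xiu, Wes, Nia, Kai, Uma, Jae, Ivy, Eli, Cal]
Visit Cyd → queue [Zoe, Yul, Xiu, Wes, Nia, Kai, Uma, Jae, Ivy, Eli, Cal]
Visit Zoe; enqueue Pia → queue [Yul, Xiu, Wes, Nia, Kai, Uma, Jae, Ivy, Eli, Cal, Pia]
Visit Yul → queue [Xiu, Wes, Nia, Kai, Uma, Jae, Ivy, Eli, Cal, Pia]
Visit Xiu → queue [Wes, Nia, Kai, Uma, Jae, Ivy, Eli, Cal, Pia]
Visit Wes → queue [Nia, Kai, Uma, Jae, Ivy, Eli, Cal, Pia]
Visit Nia → queue [Kai, Uma, Jae, Ivy, Eli, Cal, Pia]
Visit Kai → queue [Uma, Jae, Ivy, Eli, Cal, Pia]
Visit Uma → queue [Jae, Ivy, Eli, Cal, Pia]
Visit Jae → queue [Ivy, Eli, Cal, Pia]
Visit Ivy → queue [Eli, Cal, Pia]
Visit Eli → queue [Cal, Pia]
Visit Cal → queue [Pia]
Visit Pia → queue []

Bo → Vic → Tao → Fay → Dee → Cyd → Zoe → Yul → Xiu → Wes → Nia → Kai → Uma → Jae → Ivy → Eli → Cal → Pia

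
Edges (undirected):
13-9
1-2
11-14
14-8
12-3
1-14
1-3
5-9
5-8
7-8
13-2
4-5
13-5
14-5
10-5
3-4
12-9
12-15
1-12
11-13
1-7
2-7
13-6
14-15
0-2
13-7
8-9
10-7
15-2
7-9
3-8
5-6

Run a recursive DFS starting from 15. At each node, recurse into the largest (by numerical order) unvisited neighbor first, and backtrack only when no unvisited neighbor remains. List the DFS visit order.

15, 14, 11, 13, 9, 12, 3, 8, 7, 10, 5, 6, 4, 2, 1, 0

Visit 15
15 → 14
14 → 11
11 → 13
13 → 9
9 → 12
12 → 3
3 → 8
8 → 7
7 → 10
10 → 5
5 → 6
5 → 4
7 → 2
2 → 1
2 → 0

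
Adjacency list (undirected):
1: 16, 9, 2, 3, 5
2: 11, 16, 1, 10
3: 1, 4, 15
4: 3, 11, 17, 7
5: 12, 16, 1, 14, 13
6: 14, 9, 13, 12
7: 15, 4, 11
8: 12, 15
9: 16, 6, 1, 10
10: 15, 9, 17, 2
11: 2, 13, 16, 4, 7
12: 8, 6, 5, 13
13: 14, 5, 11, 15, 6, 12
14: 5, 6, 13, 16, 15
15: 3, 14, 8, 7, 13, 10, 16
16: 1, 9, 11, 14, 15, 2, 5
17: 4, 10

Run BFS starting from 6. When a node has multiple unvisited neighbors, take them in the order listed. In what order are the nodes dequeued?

Visit 6; enqueue 14, 9, 13, 12 → queue [14, 9, 13, 12]
Visit 14; enqueue 5, 16, 15 → queue [9, 13, 12, 5, 16, 15]
Visit 9; enqueue 1, 10 → queue [13, 12, 5, 16, 15, 1, 10]
Visit 13; enqueue 11 → queue [12, 5, 16, 15, 1, 10, 11]
Visit 12; enqueue 8 → queue [5, 16, 15, 1, 10, 11, 8]
Visit 5 → queue [16, 15, 1, 10, 11, 8]
Visit 16; enqueue 2 → queue [15, 1, 10, 11, 8, 2]
Visit 15; enqueue 3, 7 → queue [1, 10, 11, 8, 2, 3, 7]
Visit 1 → queue [10, 11, 8, 2, 3, 7]
Visit 10; enqueue 17 → queue [11, 8, 2, 3, 7, 17]
Visit 11; enqueue 4 → queue [8, 2, 3, 7, 17, 4]
Visit 8 → queue [2, 3, 7, 17, 4]
Visit 2 → queue [3, 7, 17, 4]
Visit 3 → queue [7, 17, 4]
Visit 7 → queue [17, 4]
Visit 17 → queue [4]
Visit 4 → queue []

6 -> 14 -> 9 -> 13 -> 12 -> 5 -> 16 -> 15 -> 1 -> 10 -> 11 -> 8 -> 2 -> 3 -> 7 -> 17 -> 4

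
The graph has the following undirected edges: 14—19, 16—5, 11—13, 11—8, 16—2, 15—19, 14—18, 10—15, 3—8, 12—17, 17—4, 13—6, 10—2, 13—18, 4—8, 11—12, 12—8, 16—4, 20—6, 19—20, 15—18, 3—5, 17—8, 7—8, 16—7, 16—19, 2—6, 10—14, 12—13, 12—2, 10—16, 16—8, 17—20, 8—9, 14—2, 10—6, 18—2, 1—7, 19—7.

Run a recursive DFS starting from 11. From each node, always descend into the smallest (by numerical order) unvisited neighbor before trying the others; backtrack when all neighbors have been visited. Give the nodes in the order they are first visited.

11, 8, 3, 5, 16, 2, 6, 10, 14, 18, 13, 12, 17, 4, 20, 19, 7, 1, 15, 9

Visit 11
11 → 8
8 → 3
3 → 5
5 → 16
16 → 2
2 → 6
6 → 10
10 → 14
14 → 18
18 → 13
13 → 12
12 → 17
17 → 4
17 → 20
20 → 19
19 → 7
7 → 1
19 → 15
8 → 9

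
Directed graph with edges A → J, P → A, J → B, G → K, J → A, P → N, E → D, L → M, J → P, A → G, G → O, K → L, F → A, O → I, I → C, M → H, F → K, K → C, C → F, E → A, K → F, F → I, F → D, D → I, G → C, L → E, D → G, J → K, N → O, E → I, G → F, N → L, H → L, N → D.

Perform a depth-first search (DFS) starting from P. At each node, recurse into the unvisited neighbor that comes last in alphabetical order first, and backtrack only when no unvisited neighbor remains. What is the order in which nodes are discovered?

P → N → O → I → C → F → K → L → M → H → E → D → G → A → J → B

Visit P
P → N
N → O
O → I
I → C
C → F
F → K
K → L
L → M
M → H
L → E
E → D
D → G
E → A
A → J
J → B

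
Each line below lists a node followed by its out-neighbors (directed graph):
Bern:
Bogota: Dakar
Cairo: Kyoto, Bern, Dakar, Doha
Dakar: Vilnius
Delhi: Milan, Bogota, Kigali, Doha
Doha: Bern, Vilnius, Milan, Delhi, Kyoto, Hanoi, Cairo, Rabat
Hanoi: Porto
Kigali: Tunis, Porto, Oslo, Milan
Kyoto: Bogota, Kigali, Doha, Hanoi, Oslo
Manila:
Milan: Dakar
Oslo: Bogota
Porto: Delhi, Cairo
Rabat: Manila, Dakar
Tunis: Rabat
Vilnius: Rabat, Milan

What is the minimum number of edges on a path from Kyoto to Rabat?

2

Level 0: Kyoto
Level 1: Bogota, Doha, Hanoi, Kigali, Oslo
Level 2: Bern, Cairo, Dakar, Delhi, Milan, Porto, Rabat, Tunis, Vilnius
Level 3: Manila
Rabat first appears at level 2.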